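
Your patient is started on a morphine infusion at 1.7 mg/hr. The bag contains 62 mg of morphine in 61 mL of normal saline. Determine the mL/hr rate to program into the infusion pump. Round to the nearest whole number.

2 mL/hr

Concentration = 62 mg ÷ 61 mL = 1.016393 mg/mL
Rate = 1.7 mg/hr ÷ 1.016393 mg/mL = 1.672581 mL/hr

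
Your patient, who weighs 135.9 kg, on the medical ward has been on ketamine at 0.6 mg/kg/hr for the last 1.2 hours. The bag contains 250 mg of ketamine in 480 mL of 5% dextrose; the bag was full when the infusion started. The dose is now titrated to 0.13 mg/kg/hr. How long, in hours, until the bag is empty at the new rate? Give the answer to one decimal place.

8.6 hours

Initial rate:
Dose = 0.6 mg/kg/hr × 135.9 kg = 81.54 mg/hr
Concentration = 250 mg ÷ 480 mL = 0.5208333 mg/mL
Rate = 81.54 mg/hr ÷ 0.5208333 mg/mL = 156.5568 mL/hr
Volume infused so far = 156.5568 mL/hr × 1.2 hr = 187.8682 mL
Volume remaining = 480 − 187.8682 = 292.1318 mL
New rate:
Dose = 0.13 mg/kg/hr × 135.9 kg = 17.667 mg/hr
Rate = 17.667 mg/hr ÷ 0.5208333 mg/mL = 33.92064 mL/hr
Time remaining = 292.1318 mL ÷ 33.92064 mL/hr = 8.612215 hr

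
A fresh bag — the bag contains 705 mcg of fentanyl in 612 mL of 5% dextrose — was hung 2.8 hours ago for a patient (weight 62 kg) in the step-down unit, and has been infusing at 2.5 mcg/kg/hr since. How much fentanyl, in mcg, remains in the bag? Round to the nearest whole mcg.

Dose = 2.5 mcg/kg/hr × 62 kg = 155 mcg/hr
Concentration = 705 mcg ÷ 612 mL = 1.151961 mcg/mL
Rate = 155 mcg/hr ÷ 1.151961 mcg/mL = 134.5532 mL/hr
Volume infused = 134.5532 mL/hr × 2.8 hr = 376.7489 mL
Volume remaining = 612 − 376.7489 = 235.2511 mL
Drug remaining = 235.2511 mL × 1.151961 mcg/mL = 271 mcg

271 mcg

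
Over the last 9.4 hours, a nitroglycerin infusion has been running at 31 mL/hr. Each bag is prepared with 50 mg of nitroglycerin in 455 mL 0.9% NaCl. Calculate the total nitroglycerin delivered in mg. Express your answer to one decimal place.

32.0 mg

Concentration = 50 mg ÷ 455 mL = 0.1098901 mg/mL = 109.8901 mcg/mL
Drug rate = 31 mL/hr × 109.8901 mcg/mL = 3406.593 mcg/hr
Total = 3406.593 mcg/hr × 9.4 hr = 32021.98 mcg = 32.02198 mg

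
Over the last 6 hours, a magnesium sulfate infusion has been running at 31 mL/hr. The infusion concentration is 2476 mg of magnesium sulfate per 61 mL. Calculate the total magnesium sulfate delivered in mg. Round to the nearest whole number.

7550 mg

Concentration = 2476 mg ÷ 61 mL = 40.59016 mg/mL
Drug rate = 31 mL/hr × 40.59016 mg/mL = 1258.295 mg/hr
Total = 1258.295 mg/hr × 6 hr = 7549.77 mg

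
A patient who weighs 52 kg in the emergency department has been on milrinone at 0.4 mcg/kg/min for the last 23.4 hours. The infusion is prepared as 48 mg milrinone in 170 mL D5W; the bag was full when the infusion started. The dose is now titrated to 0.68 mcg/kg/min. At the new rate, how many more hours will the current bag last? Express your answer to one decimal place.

Initial rate:
Dose = 0.4 mcg/kg/min × 52 kg = 20.8 mcg/min
20.8 mcg/min × 60 min/hr = 1248 mcg/hr
Concentration = 48 mg ÷ 170 mL = 0.2823529 mg/mL = 282.3529 mcg/mL
Rate = 1248 mcg/hr ÷ 282.3529 mcg/mL = 4.42 mL/hr
Volume infused so far = 4.42 mL/hr × 23.4 hr = 103.428 mL
Volume remaining = 170 − 103.428 = 66.572 mL
New rate:
Dose = 0.68 mcg/kg/min × 52 kg = 35.36 mcg/min
35.36 mcg/min × 60 min/hr = 2121.6 mcg/hr
Rate = 2121.6 mcg/hr ÷ 282.3529 mcg/mL = 7.514 mL/hr
Time remaining = 66.572 mL ÷ 7.514 mL/hr = 8.859729 hr

8.9 hours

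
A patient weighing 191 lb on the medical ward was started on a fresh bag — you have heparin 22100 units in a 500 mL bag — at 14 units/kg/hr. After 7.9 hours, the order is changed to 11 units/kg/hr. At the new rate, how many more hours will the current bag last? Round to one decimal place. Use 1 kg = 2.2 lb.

Initial rate:
Weight = 191 lb ÷ 2.2 lb/kg = 86.81818 kg
Dose = 14 units/kg/hr × 86.81818 kg = 1215.455 units/hr
Concentration = 22100 units ÷ 500 mL = 44.2 units/mL
Rate = 1215.455 units/hr ÷ 44.2 units/mL = 27.49897 mL/hr
Volume infused so far = 27.49897 mL/hr × 7.9 hr = 217.2419 mL
Volume remaining = 500 − 217.2419 = 282.7581 mL
New rate:
Dose = 11 units/kg/hr × 86.81818 kg = 955 units/hr
Rate = 955 units/hr ÷ 44.2 units/mL = 21.60633 mL/hr
Time remaining = 282.7581 mL ÷ 21.60633 mL/hr = 13.08682 hr

13.1 hours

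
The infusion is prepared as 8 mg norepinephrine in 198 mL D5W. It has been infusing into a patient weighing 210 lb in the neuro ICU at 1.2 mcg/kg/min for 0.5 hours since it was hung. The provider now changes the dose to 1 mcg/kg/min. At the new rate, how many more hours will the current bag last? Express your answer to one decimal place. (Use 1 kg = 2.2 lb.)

Initial rate:
Weight = 210 lb ÷ 2.2 lb/kg = 95.45455 kg
Dose = 1.2 mcg/kg/min × 95.45455 kg = 114.5455 mcg/min
114.5455 mcg/min × 60 min/hr = 6872.727 mcg/hr
Concentration = 8 mg ÷ 198 mL = 0.04040404 mg/mL = 40.40404 mcg/mL
Rate = 6872.727 mcg/hr ÷ 40.40404 mcg/mL = 170.1 mL/hr
Volume infused so far = 170.1 mL/hr × 0.5 hr = 85.05 mL
Volume remaining = 198 − 85.05 = 112.95 mL
New rate:
Dose = 1 mcg/kg/min × 95.45455 kg = 95.45455 mcg/min
95.45455 mcg/min × 60 min/hr = 5727.273 mcg/hr
Rate = 5727.273 mcg/hr ÷ 40.40404 mcg/mL = 141.75 mL/hr
Time remaining = 112.95 mL ÷ 141.75 mL/hr = 0.7968254 hr

0.8 hours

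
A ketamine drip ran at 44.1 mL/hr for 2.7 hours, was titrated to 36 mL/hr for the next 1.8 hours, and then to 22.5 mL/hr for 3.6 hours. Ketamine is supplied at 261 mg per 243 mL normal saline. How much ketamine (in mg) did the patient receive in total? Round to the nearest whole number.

Concentration = 261 mg ÷ 243 mL = 1.074074 mg/mL
Stage 1: 44.1 mL/hr × 2.7 hr = 119.07 mL → 119.07 mL × 1.074074 mg/mL = 127.89 mg
Stage 2: 36 mL/hr × 1.8 hr = 64.8 mL → 64.8 mL × 1.074074 mg/mL = 69.6 mg
Stage 3: 22.5 mL/hr × 3.6 hr = 81 mL → 81 mL × 1.074074 mg/mL = 87 mg
Total = 127.89 + 69.6 + 87 = 284.49 mg

284 mg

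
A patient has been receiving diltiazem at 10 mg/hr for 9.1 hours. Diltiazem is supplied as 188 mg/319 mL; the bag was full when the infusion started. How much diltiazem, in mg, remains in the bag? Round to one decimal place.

97.0 mg

Concentration = 188 mg ÷ 319 mL = 0.5893417 mg/mL
Rate = 10 mg/hr ÷ 0.5893417 mg/mL = 16.96809 mL/hr
Volume infused = 16.96809 mL/hr × 9.1 hr = 154.4096 mL
Volume remaining = 319 − 154.4096 = 164.5904 mL
Drug remaining = 164.5904 mL × 0.5893417 mg/mL = 97 mg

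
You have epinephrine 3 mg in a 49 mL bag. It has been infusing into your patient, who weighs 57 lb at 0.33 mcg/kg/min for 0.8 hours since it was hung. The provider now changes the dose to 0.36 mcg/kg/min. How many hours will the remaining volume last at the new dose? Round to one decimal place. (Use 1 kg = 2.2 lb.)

4.6 hours

Initial rate:
Weight = 57 lb ÷ 2.2 lb/kg = 25.90909 kg
Dose = 0.33 mcg/kg/min × 25.90909 kg = 8.55 mcg/min
8.55 mcg/min × 60 min/hr = 513 mcg/hr
Concentration = 3 mg ÷ 49 mL = 0.06122449 mg/mL = 61.22449 mcg/mL
Rate = 513 mcg/hr ÷ 61.22449 mcg/mL = 8.379 mL/hr
Volume infused so far = 8.379 mL/hr × 0.8 hr = 6.7032 mL
Volume remaining = 49 − 6.7032 = 42.2968 mL
New rate:
Dose = 0.36 mcg/kg/min × 25.90909 kg = 9.327273 mcg/min
9.327273 mcg/min × 60 min/hr = 559.6364 mcg/hr
Rate = 559.6364 mcg/hr ÷ 61.22449 mcg/mL = 9.140727 mL/hr
Time remaining = 42.2968 mL ÷ 9.140727 mL/hr = 4.62729 hr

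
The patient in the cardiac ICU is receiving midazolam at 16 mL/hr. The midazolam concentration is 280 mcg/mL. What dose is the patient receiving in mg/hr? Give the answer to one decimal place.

4.5 mg/hr

Concentration = 280 mcg/mL = 0.28 mg/mL
Drug rate = 16 mL/hr × 0.28 mg/mL = 4.48 mg/hr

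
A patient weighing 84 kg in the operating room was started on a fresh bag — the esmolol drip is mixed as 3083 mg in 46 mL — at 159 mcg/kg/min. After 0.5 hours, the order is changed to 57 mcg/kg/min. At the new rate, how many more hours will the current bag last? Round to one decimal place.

9.3 hours

Initial rate:
Dose = 159 mcg/kg/min × 84 kg = 13356 mcg/min
13356 mcg/min × 60 min/hr = 801360 mcg/hr
Concentration = 3083 mg ÷ 46 mL = 67.02174 mg/mL = 67021.74 mcg/mL
Rate = 801360 mcg/hr ÷ 67021.74 mcg/mL = 11.95672 mL/hr
Volume infused so far = 11.95672 mL/hr × 0.5 hr = 5.978359 mL
Volume remaining = 46 − 5.978359 = 40.02164 mL
New rate:
Dose = 57 mcg/kg/min × 84 kg = 4788 mcg/min
4788 mcg/min × 60 min/hr = 287280 mcg/hr
Rate = 287280 mcg/hr ÷ 67021.74 mcg/mL = 4.28637 mL/hr
Time remaining = 40.02164 mL ÷ 4.28637 mL/hr = 9.336953 hr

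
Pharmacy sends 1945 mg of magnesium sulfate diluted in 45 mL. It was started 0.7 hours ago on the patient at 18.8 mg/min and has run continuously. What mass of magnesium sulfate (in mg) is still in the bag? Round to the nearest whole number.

18.8 mg/min × 60 min/hr = 1128 mg/hr
Concentration = 1945 mg ÷ 45 mL = 43.22222 mg/mL
Rate = 1128 mg/hr ÷ 43.22222 mg/mL = 26.09769 mL/hr
Volume infused = 26.09769 mL/hr × 0.7 hr = 18.26838 mL
Volume remaining = 45 − 18.26838 = 26.73162 mL
Drug remaining = 26.73162 mL × 43.22222 mg/mL = 1155.4 mg

1155 mg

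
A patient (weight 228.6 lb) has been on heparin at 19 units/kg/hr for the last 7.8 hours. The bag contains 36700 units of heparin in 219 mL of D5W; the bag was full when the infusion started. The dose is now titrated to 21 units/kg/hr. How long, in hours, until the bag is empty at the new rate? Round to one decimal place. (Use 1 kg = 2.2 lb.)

9.8 hours

Initial rate:
Weight = 228.6 lb ÷ 2.2 lb/kg = 103.9091 kg
Dose = 19 units/kg/hr × 103.9091 kg = 1974.273 units/hr
Concentration = 36700 units ÷ 219 mL = 167.5799 units/mL
Rate = 1974.273 units/hr ÷ 167.5799 units/mL = 11.78108 mL/hr
Volume infused so far = 11.78108 mL/hr × 7.8 hr = 91.89244 mL
Volume remaining = 219 − 91.89244 = 127.1076 mL
New rate:
Dose = 21 units/kg/hr × 103.9091 kg = 2182.091 units/hr
Rate = 2182.091 units/hr ÷ 167.5799 units/mL = 13.0212 mL/hr
Time remaining = 127.1076 mL ÷ 13.0212 mL/hr = 9.761588 hr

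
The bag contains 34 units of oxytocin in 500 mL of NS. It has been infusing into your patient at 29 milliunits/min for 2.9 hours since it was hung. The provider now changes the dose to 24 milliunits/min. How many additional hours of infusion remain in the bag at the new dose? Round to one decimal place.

20.1 hours

Initial rate:
29 milliunits/min × 60 min/hr = 1740 milliunits/hr
Concentration = 34 units ÷ 500 mL = 0.068 units/mL = 68 milliunits/mL
Rate = 1740 milliunits/hr ÷ 68 milliunits/mL = 25.58824 mL/hr
Volume infused so far = 25.58824 mL/hr × 2.9 hr = 74.20588 mL
Volume remaining = 500 − 74.20588 = 425.7941 mL
New rate:
24 milliunits/min × 60 min/hr = 1440 milliunits/hr
Rate = 1440 milliunits/hr ÷ 68 milliunits/mL = 21.17647 mL/hr
Time remaining = 425.7941 mL ÷ 21.17647 mL/hr = 20.10694 hr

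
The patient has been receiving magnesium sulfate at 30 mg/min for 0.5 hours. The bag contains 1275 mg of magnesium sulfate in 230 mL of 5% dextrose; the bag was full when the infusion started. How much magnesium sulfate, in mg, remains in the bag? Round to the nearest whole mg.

30 mg/min × 60 min/hr = 1800 mg/hr
Concentration = 1275 mg ÷ 230 mL = 5.543478 mg/mL
Rate = 1800 mg/hr ÷ 5.543478 mg/mL = 324.7059 mL/hr
Volume infused = 324.7059 mL/hr × 0.5 hr = 162.3529 mL
Volume remaining = 230 − 162.3529 = 67.64706 mL
Drug remaining = 67.64706 mL × 5.543478 mg/mL = 375 mg

375 mg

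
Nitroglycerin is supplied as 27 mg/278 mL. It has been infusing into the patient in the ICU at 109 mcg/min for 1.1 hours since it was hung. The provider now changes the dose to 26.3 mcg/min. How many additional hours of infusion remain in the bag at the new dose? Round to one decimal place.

12.6 hours

Initial rate:
109 mcg/min × 60 min/hr = 6540 mcg/hr
Concentration = 27 mg ÷ 278 mL = 0.0971223 mg/mL = 97.1223 mcg/mL
Rate = 6540 mcg/hr ÷ 97.1223 mcg/mL = 67.33778 mL/hr
Volume infused so far = 67.33778 mL/hr × 1.1 hr = 74.07156 mL
Volume remaining = 278 − 74.07156 = 203.9284 mL
New rate:
26.3 mcg/min × 60 min/hr = 1578 mcg/hr
Rate = 1578 mcg/hr ÷ 97.1223 mcg/mL = 16.24756 mL/hr
Time remaining = 203.9284 mL ÷ 16.24756 mL/hr = 12.55133 hr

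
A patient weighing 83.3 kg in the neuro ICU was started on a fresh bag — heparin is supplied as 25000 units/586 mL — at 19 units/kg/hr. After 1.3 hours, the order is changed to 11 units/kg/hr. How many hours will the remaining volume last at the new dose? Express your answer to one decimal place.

Initial rate:
Dose = 19 units/kg/hr × 83.3 kg = 1582.7 units/hr
Concentration = 25000 units ÷ 586 mL = 42.66212 units/mL
Rate = 1582.7 units/hr ÷ 42.66212 units/mL = 37.09849 mL/hr
Volume infused so far = 37.09849 mL/hr × 1.3 hr = 48.22803 mL
Volume remaining = 586 − 48.22803 = 537.772 mL
New rate:
Dose = 11 units/kg/hr × 83.3 kg = 916.3 units/hr
Rate = 916.3 units/hr ÷ 42.66212 units/mL = 21.47807 mL/hr
Time remaining = 537.772 mL ÷ 21.47807 mL/hr = 25.03819 hr

25.0 hours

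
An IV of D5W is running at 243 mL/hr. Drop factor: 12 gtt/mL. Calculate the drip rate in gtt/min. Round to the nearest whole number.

49 gtt/min

243 mL/hr ÷ 60 min/hr = 4.05 mL/min
4.05 mL/min × 12 gtt/mL = 48.6 gtt/min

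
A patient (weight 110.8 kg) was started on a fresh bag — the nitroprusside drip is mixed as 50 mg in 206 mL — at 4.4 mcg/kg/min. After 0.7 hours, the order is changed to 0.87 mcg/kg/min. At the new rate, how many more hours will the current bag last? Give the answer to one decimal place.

5.1 hours

Initial rate:
Dose = 4.4 mcg/kg/min × 110.8 kg = 487.52 mcg/min
487.52 mcg/min × 60 min/hr = 29251.2 mcg/hr
Concentration = 50 mg ÷ 206 mL = 0.2427184 mg/mL = 242.7184 mcg/mL
Rate = 29251.2 mcg/hr ÷ 242.7184 mcg/mL = 120.5149 mL/hr
Volume infused so far = 120.5149 mL/hr × 0.7 hr = 84.36046 mL
Volume remaining = 206 − 84.36046 = 121.6395 mL
New rate:
Dose = 0.87 mcg/kg/min × 110.8 kg = 96.396 mcg/min
96.396 mcg/min × 60 min/hr = 5783.76 mcg/hr
Rate = 5783.76 mcg/hr ÷ 242.7184 mcg/mL = 23.82909 mL/hr
Time remaining = 121.6395 mL ÷ 23.82909 mL/hr = 5.104665 hr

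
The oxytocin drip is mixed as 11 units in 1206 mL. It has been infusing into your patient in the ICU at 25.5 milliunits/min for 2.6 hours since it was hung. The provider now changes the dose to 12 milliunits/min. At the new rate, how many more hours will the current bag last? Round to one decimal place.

9.8 hours

Initial rate:
25.5 milliunits/min × 60 min/hr = 1530 milliunits/hr
Concentration = 11 units ÷ 1206 mL = 0.009121061 units/mL = 9.121061 milliunits/mL
Rate = 1530 milliunits/hr ÷ 9.121061 milliunits/mL = 167.7436 mL/hr
Volume infused so far = 167.7436 mL/hr × 2.6 hr = 436.1335 mL
Volume remaining = 1206 − 436.1335 = 769.8665 mL
New rate:
12 milliunits/min × 60 min/hr = 720 milliunits/hr
Rate = 720 milliunits/hr ÷ 9.121061 milliunits/mL = 78.93818 mL/hr
Time remaining = 769.8665 mL ÷ 78.93818 mL/hr = 9.752778 hr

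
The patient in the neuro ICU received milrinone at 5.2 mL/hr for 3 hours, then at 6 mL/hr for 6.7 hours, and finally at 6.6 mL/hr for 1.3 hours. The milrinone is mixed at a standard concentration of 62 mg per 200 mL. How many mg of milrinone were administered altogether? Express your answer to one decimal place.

20.0 mg

Concentration = 62 mg ÷ 200 mL = 0.31 mg/mL
Stage 1: 5.2 mL/hr × 3 hr = 15.6 mL → 15.6 mL × 0.31 mg/mL = 4.836 mg
Stage 2: 6 mL/hr × 6.7 hr = 40.2 mL → 40.2 mL × 0.31 mg/mL = 12.462 mg
Stage 3: 6.6 mL/hr × 1.3 hr = 8.58 mL → 8.58 mL × 0.31 mg/mL = 2.6598 mg
Total = 4.836 + 12.462 + 2.6598 = 19.9578 mg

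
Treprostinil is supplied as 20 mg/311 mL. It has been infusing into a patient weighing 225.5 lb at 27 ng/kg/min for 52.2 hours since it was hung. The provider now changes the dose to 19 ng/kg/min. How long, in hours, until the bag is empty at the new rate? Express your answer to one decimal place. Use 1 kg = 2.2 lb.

Initial rate:
Weight = 225.5 lb ÷ 2.2 lb/kg = 102.5 kg
Dose = 27 ng/kg/min × 102.5 kg = 2767.5 ng/min
2767.5 ng/min × 60 min/hr = 166050 ng/hr
Concentration = 20 mg ÷ 311 mL = 0.06430868 mg/mL = 64308.68 ng/mL
Rate = 166050 ng/hr ÷ 64308.68 ng/mL = 2.582077 mL/hr
Volume infused so far = 2.582077 mL/hr × 52.2 hr = 134.7844 mL
Volume remaining = 311 − 134.7844 = 176.2156 mL
New rate:
Dose = 19 ng/kg/min × 102.5 kg = 1947.5 ng/min
1947.5 ng/min × 60 min/hr = 116850 ng/hr
Rate = 116850 ng/hr ÷ 64308.68 ng/mL = 1.817017 mL/hr
Time remaining = 176.2156 mL ÷ 1.817017 mL/hr = 96.98066 hr

97.0 hours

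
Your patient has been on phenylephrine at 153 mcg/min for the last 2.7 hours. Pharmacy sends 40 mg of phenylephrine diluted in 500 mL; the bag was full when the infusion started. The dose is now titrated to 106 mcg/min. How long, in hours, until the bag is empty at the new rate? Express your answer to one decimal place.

2.4 hours

Initial rate:
153 mcg/min × 60 min/hr = 9180 mcg/hr
Concentration = 40 mg ÷ 500 mL = 0.08 mg/mL = 80 mcg/mL
Rate = 9180 mcg/hr ÷ 80 mcg/mL = 114.75 mL/hr
Volume infused so far = 114.75 mL/hr × 2.7 hr = 309.825 mL
Volume remaining = 500 − 309.825 = 190.175 mL
New rate:
106 mcg/min × 60 min/hr = 6360 mcg/hr
Rate = 6360 mcg/hr ÷ 80 mcg/mL = 79.5 mL/hr
Time remaining = 190.175 mL ÷ 79.5 mL/hr = 2.392138 hr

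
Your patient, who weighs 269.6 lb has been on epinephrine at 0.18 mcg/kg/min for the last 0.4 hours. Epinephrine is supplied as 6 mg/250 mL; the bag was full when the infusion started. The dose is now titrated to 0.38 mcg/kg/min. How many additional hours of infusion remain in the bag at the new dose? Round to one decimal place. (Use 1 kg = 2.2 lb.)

Initial rate:
Weight = 269.6 lb ÷ 2.2 lb/kg = 122.5455 kg
Dose = 0.18 mcg/kg/min × 122.5455 kg = 22.05818 mcg/min
22.05818 mcg/min × 60 min/hr = 1323.491 mcg/hr
Concentration = 6 mg ÷ 250 mL = 0.024 mg/mL = 24 mcg/mL
Rate = 1323.491 mcg/hr ÷ 24 mcg/mL = 55.14545 mL/hr
Volume infused so far = 55.14545 mL/hr × 0.4 hr = 22.05818 mL
Volume remaining = 250 − 22.05818 = 227.9418 mL
New rate:
Dose = 0.38 mcg/kg/min × 122.5455 kg = 46.56727 mcg/min
46.56727 mcg/min × 60 min/hr = 2794.036 mcg/hr
Rate = 2794.036 mcg/hr ÷ 24 mcg/mL = 116.4182 mL/hr
Time remaining = 227.9418 mL ÷ 116.4182 mL/hr = 1.957957 hr

2.0 hours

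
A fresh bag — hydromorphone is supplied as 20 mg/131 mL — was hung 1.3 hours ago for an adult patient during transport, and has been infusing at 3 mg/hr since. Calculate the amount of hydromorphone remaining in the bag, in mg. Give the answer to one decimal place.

Concentration = 20 mg ÷ 131 mL = 0.1526718 mg/mL
Rate = 3 mg/hr ÷ 0.1526718 mg/mL = 19.65 mL/hr
Volume infused = 19.65 mL/hr × 1.3 hr = 25.545 mL
Volume remaining = 131 − 25.545 = 105.455 mL
Drug remaining = 105.455 mL × 0.1526718 mg/mL = 16.1 mg

16.1 mg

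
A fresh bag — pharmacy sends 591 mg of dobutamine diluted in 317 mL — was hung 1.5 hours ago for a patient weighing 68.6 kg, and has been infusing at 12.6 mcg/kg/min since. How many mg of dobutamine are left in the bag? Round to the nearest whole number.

Dose = 12.6 mcg/kg/min × 68.6 kg = 864.36 mcg/min
864.36 mcg/min × 60 min/hr = 51861.6 mcg/hr
Concentration = 591 mg ÷ 317 mL = 1.864353 mg/mL = 1864.353 mcg/mL
Rate = 51861.6 mcg/hr ÷ 1864.353 mcg/mL = 27.81747 mL/hr
Volume infused = 27.81747 mL/hr × 1.5 hr = 41.72621 mL
Volume remaining = 317 − 41.72621 = 275.2738 mL
Drug remaining = 275.2738 mL × 1864.353 mcg/mL = 513207.6 mcg = 513.2076 mg

513 mg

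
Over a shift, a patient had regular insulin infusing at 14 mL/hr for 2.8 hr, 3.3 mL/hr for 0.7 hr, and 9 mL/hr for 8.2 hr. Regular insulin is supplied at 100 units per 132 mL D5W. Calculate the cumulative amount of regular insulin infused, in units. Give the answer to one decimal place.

87.4 units

Concentration = 100 units ÷ 132 mL = 0.7575758 units/mL
Stage 1: 14 mL/hr × 2.8 hr = 39.2 mL → 39.2 mL × 0.7575758 units/mL = 29.69697 units
Stage 2: 3.3 mL/hr × 0.7 hr = 2.31 mL → 2.31 mL × 0.7575758 units/mL = 1.75 units
Stage 3: 9 mL/hr × 8.2 hr = 73.8 mL → 73.8 mL × 0.7575758 units/mL = 55.90909 units
Total = 29.69697 + 1.75 + 55.90909 = 87.35606 units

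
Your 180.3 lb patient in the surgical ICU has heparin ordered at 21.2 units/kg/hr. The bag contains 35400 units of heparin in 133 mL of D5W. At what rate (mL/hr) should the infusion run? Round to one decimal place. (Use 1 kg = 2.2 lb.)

Weight = 180.3 lb ÷ 2.2 lb/kg = 81.95455 kg
Dose = 21.2 units/kg/hr × 81.95455 kg = 1737.436 units/hr
Concentration = 35400 units ÷ 133 mL = 266.1654 units/mL
Rate = 1737.436 units/hr ÷ 266.1654 units/mL = 6.527656 mL/hr

6.5 mL/hr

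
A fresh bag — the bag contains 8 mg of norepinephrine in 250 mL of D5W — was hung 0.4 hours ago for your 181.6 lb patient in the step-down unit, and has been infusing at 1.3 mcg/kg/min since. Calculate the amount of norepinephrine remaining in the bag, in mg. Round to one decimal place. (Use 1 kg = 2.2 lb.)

Weight = 181.6 lb ÷ 2.2 lb/kg = 82.54545 kg
Dose = 1.3 mcg/kg/min × 82.54545 kg = 107.3091 mcg/min
107.3091 mcg/min × 60 min/hr = 6438.545 mcg/hr
Concentration = 8 mg ÷ 250 mL = 0.032 mg/mL = 32 mcg/mL
Rate = 6438.545 mcg/hr ÷ 32 mcg/mL = 201.2045 mL/hr
Volume infused = 201.2045 mL/hr × 0.4 hr = 80.48182 mL
Volume remaining = 250 − 80.48182 = 169.5182 mL
Drug remaining = 169.5182 mL × 32 mcg/mL = 5424.582 mcg = 5.424582 mg

5.4 mg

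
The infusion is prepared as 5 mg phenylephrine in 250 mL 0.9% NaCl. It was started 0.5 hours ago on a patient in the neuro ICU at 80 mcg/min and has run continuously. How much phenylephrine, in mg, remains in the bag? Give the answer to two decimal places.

2.60 mg

80 mcg/min × 60 min/hr = 4800 mcg/hr
Concentration = 5 mg ÷ 250 mL = 0.02 mg/mL = 20 mcg/mL
Rate = 4800 mcg/hr ÷ 20 mcg/mL = 240 mL/hr
Volume infused = 240 mL/hr × 0.5 hr = 120 mL
Volume remaining = 250 − 120 = 130 mL
Drug remaining = 130 mL × 20 mcg/mL = 2600 mcg = 2.6 mg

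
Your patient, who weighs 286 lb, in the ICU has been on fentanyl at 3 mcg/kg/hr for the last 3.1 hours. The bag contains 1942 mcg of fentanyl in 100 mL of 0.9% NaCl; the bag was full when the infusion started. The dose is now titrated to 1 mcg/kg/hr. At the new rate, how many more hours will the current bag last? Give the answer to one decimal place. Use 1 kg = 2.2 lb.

5.6 hours

Initial rate:
Weight = 286 lb ÷ 2.2 lb/kg = 130 kg
Dose = 3 mcg/kg/hr × 130 kg = 390 mcg/hr
Concentration = 1942 mcg ÷ 100 mL = 19.42 mcg/mL
Rate = 390 mcg/hr ÷ 19.42 mcg/mL = 20.08239 mL/hr
Volume infused so far = 20.08239 mL/hr × 3.1 hr = 62.25541 mL
Volume remaining = 100 − 62.25541 = 37.74459 mL
New rate:
Dose = 1 mcg/kg/hr × 130 kg = 130 mcg/hr
Rate = 130 mcg/hr ÷ 19.42 mcg/mL = 6.69413 mL/hr
Time remaining = 37.74459 mL ÷ 6.69413 mL/hr = 5.638462 hr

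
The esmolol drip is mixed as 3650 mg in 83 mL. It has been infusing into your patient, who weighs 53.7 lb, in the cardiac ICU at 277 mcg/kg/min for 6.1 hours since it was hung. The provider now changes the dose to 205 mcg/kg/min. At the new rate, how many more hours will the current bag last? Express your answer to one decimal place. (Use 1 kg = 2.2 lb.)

Initial rate:
Weight = 53.7 lb ÷ 2.2 lb/kg = 24.40909 kg
Dose = 277 mcg/kg/min × 24.40909 kg = 6761.318 mcg/min
6761.318 mcg/min × 60 min/hr = 405679.1 mcg/hr
Concentration = 3650 mg ÷ 83 mL = 43.9759 mg/mL = 43975.9 mcg/mL
Rate = 405679.1 mcg/hr ÷ 43975.9 mcg/mL = 9.225031 mL/hr
Volume infused so far = 9.225031 mL/hr × 6.1 hr = 56.27269 mL
Volume remaining = 83 − 56.27269 = 26.72731 mL
New rate:
Dose = 205 mcg/kg/min × 24.40909 kg = 5003.864 mcg/min
5003.864 mcg/min × 60 min/hr = 300231.8 mcg/hr
Rate = 300231.8 mcg/hr ÷ 43975.9 mcg/mL = 6.827189 mL/hr
Time remaining = 26.72731 mL ÷ 6.827189 mL/hr = 3.914833 hr

3.9 hours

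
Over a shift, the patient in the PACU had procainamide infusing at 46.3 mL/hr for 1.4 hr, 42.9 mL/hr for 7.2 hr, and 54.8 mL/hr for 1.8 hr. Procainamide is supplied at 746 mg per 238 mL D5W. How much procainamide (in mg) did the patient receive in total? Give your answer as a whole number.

Concentration = 746 mg ÷ 238 mL = 3.134454 mg/mL
Stage 1: 46.3 mL/hr × 1.4 hr = 64.82 mL → 64.82 mL × 3.134454 mg/mL = 203.1753 mg
Stage 2: 42.9 mL/hr × 7.2 hr = 308.88 mL → 308.88 mL × 3.134454 mg/mL = 968.1701 mg
Stage 3: 54.8 mL/hr × 1.8 hr = 98.64 mL → 98.64 mL × 3.134454 mg/mL = 309.1825 mg
Total = 203.1753 + 968.1701 + 309.1825 = 1480.528 mg

1481 mg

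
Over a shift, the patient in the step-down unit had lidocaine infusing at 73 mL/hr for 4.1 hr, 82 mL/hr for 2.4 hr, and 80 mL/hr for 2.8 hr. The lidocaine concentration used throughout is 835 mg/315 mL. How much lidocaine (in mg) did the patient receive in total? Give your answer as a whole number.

Concentration = 835 mg ÷ 315 mL = 2.650794 mg/mL
Stage 1: 73 mL/hr × 4.1 hr = 299.3 mL → 299.3 mL × 2.650794 mg/mL = 793.3825 mg
Stage 2: 82 mL/hr × 2.4 hr = 196.8 mL → 196.8 mL × 2.650794 mg/mL = 521.6762 mg
Stage 3: 80 mL/hr × 2.8 hr = 224 mL → 224 mL × 2.650794 mg/mL = 593.7778 mg
Total = 793.3825 + 521.6762 + 593.7778 = 1908.837 mg

1909 mg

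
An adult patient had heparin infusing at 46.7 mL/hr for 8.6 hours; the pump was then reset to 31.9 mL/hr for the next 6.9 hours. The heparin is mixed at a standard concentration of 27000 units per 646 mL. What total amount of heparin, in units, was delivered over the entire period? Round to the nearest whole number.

25986 units

Concentration = 27000 units ÷ 646 mL = 41.79567 units/mL
Stage 1: 46.7 mL/hr × 8.6 hr = 401.62 mL → 401.62 mL × 41.79567 units/mL = 16785.98 units
Stage 2: 31.9 mL/hr × 6.9 hr = 220.11 mL → 220.11 mL × 41.79567 units/mL = 9199.644 units
Total = 16785.98 + 9199.644 = 25985.62 units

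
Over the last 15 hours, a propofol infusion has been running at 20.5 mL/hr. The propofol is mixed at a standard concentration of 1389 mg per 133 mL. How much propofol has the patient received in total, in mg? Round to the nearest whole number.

3211 mg

Concentration = 1389 mg ÷ 133 mL = 10.44361 mg/mL = 10443.61 mcg/mL
Drug rate = 20.5 mL/hr × 10443.61 mcg/mL = 214094 mcg/hr
Total = 214094 mcg/hr × 15 hr = 3211410 mcg = 3211.41 mg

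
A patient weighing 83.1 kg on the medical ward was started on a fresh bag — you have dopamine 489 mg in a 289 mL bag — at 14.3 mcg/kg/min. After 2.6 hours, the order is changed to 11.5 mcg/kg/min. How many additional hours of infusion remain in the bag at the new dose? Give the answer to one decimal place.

Initial rate:
Dose = 14.3 mcg/kg/min × 83.1 kg = 1188.33 mcg/min
1188.33 mcg/min × 60 min/hr = 71299.8 mcg/hr
Concentration = 489 mg ÷ 289 mL = 1.692042 mg/mL = 1692.042 mcg/mL
Rate = 71299.8 mcg/hr ÷ 1692.042 mcg/mL = 42.13833 mL/hr
Volume infused so far = 42.13833 mL/hr × 2.6 hr = 109.5597 mL
Volume remaining = 289 − 109.5597 = 179.4403 mL
New rate:
Dose = 11.5 mcg/kg/min × 83.1 kg = 955.65 mcg/min
955.65 mcg/min × 60 min/hr = 57339 mcg/hr
Rate = 57339 mcg/hr ÷ 1692.042 mcg/mL = 33.88747 mL/hr
Time remaining = 179.4403 mL ÷ 33.88747 mL/hr = 5.295183 hr

5.3 hours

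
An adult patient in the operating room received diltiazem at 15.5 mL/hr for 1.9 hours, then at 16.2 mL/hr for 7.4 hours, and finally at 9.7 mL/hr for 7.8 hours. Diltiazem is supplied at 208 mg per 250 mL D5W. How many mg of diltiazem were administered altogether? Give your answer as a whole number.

Concentration = 208 mg ÷ 250 mL = 0.832 mg/mL
Stage 1: 15.5 mL/hr × 1.9 hr = 29.45 mL → 29.45 mL × 0.832 mg/mL = 24.5024 mg
Stage 2: 16.2 mL/hr × 7.4 hr = 119.88 mL → 119.88 mL × 0.832 mg/mL = 99.74016 mg
Stage 3: 9.7 mL/hr × 7.8 hr = 75.66 mL → 75.66 mL × 0.832 mg/mL = 62.94912 mg
Total = 24.5024 + 99.74016 + 62.94912 = 187.1917 mg

187 mg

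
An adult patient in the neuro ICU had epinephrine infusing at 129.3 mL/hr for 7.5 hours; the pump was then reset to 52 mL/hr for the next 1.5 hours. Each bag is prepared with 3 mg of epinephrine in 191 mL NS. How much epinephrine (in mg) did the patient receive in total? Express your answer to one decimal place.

16.5 mg

Concentration = 3 mg ÷ 191 mL = 0.01570681 mg/mL
Stage 1: 129.3 mL/hr × 7.5 hr = 969.75 mL → 969.75 mL × 0.01570681 mg/mL = 15.23168 mg
Stage 2: 52 mL/hr × 1.5 hr = 78 mL → 78 mL × 0.01570681 mg/mL = 1.225131 mg
Total = 15.23168 + 1.225131 = 16.45681 mg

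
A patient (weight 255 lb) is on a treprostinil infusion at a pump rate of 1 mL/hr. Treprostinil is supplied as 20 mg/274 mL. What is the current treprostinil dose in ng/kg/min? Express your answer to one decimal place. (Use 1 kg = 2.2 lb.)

Weight = 255 lb ÷ 2.2 lb/kg = 115.9091 kg
Concentration = 20 mg ÷ 274 mL = 0.0729927 mg/mL = 72992.7 ng/mL
Drug rate = 1 mL/hr × 72992.7 ng/mL = 72992.7 ng/hr
72992.7 ng/hr ÷ 60 min/hr = 1216.545 ng/min
1216.545 ng/min ÷ 115.9091 kg = 10.49568 ng/kg/min

10.5 ng/kg/min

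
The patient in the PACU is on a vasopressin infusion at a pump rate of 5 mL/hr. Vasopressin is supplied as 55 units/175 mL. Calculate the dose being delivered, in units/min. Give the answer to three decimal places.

0.026 units/min

Concentration = 55 units ÷ 175 mL = 0.3142857 units/mL
Drug rate = 5 mL/hr × 0.3142857 units/mL = 1.571429 units/hr
1.571429 units/hr ÷ 60 min/hr = 0.02619048 units/min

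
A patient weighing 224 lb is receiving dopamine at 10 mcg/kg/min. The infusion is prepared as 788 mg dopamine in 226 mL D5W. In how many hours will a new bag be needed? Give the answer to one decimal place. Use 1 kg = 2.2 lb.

Weight = 224 lb ÷ 2.2 lb/kg = 101.8182 kg
Dose = 10 mcg/kg/min × 101.8182 kg = 1018.182 mcg/min
1018.182 mcg/min × 60 min/hr = 61090.91 mcg/hr
Concentration = 788 mg ÷ 226 mL = 3.486726 mg/mL = 3486.726 mcg/mL
Rate = 61090.91 mcg/hr ÷ 3486.726 mcg/mL = 17.521 mL/hr
Duration = 226 mL ÷ 17.521 mL/hr = 12.89881 hr

12.9 hours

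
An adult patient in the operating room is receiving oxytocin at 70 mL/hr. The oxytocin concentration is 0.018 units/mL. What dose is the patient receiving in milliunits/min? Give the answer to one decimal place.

Concentration = 0.018 units/mL = 18 milliunits/mL
Drug rate = 70 mL/hr × 18 milliunits/mL = 1260 milliunits/hr
1260 milliunits/hr ÷ 60 min/hr = 21 milliunits/min

21.0 milliunits/min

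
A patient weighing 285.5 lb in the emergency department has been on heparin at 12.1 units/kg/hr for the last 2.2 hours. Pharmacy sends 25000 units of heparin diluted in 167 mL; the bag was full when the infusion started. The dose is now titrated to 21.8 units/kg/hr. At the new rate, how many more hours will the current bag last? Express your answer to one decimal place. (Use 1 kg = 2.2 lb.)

Initial rate:
Weight = 285.5 lb ÷ 2.2 lb/kg = 129.7727 kg
Dose = 12.1 units/kg/hr × 129.7727 kg = 1570.25 units/hr
Concentration = 25000 units ÷ 167 mL = 149.7006 units/mL
Rate = 1570.25 units/hr ÷ 149.7006 units/mL = 10.48927 mL/hr
Volume infused so far = 10.48927 mL/hr × 2.2 hr = 23.07639 mL
Volume remaining = 167 − 23.07639 = 143.9236 mL
New rate:
Dose = 21.8 units/kg/hr × 129.7727 kg = 2829.045 units/hr
Rate = 2829.045 units/hr ÷ 149.7006 units/mL = 18.89802 mL/hr
Time remaining = 143.9236 mL ÷ 18.89802 mL/hr = 7.615802 hr

7.6 hours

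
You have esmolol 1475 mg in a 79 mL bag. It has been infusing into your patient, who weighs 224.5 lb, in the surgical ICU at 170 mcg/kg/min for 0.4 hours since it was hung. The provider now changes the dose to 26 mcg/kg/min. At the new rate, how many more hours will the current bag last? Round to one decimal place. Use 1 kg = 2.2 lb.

6.7 hours

Initial rate:
Weight = 224.5 lb ÷ 2.2 lb/kg = 102.0455 kg
Dose = 170 mcg/kg/min × 102.0455 kg = 17347.73 mcg/min
17347.73 mcg/min × 60 min/hr = 1040864 mcg/hr
Concentration = 1475 mg ÷ 79 mL = 18.67089 mg/mL = 18670.89 mcg/mL
Rate = 1040864 mcg/hr ÷ 18670.89 mcg/mL = 55.74795 mL/hr
Volume infused so far = 55.74795 mL/hr × 0.4 hr = 22.29918 mL
Volume remaining = 79 − 22.29918 = 56.70082 mL
New rate:
Dose = 26 mcg/kg/min × 102.0455 kg = 2653.182 mcg/min
2653.182 mcg/min × 60 min/hr = 159190.9 mcg/hr
Rate = 159190.9 mcg/hr ÷ 18670.89 mcg/mL = 8.526157 mL/hr
Time remaining = 56.70082 mL ÷ 8.526157 mL/hr = 6.65022 hr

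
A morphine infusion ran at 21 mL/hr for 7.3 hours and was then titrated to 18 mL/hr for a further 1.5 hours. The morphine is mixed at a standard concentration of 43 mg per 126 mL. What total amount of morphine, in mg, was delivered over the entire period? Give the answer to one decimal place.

61.5 mg

Concentration = 43 mg ÷ 126 mL = 0.3412698 mg/mL
Stage 1: 21 mL/hr × 7.3 hr = 153.3 mL → 153.3 mL × 0.3412698 mg/mL = 52.31667 mg
Stage 2: 18 mL/hr × 1.5 hr = 27 mL → 27 mL × 0.3412698 mg/mL = 9.214286 mg
Total = 52.31667 + 9.214286 = 61.53095 mg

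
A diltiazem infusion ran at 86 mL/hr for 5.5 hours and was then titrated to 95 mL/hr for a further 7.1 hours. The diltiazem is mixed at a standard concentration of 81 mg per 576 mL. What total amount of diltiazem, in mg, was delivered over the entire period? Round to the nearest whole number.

161 mg

Concentration = 81 mg ÷ 576 mL = 0.140625 mg/mL
Stage 1: 86 mL/hr × 5.5 hr = 473 mL → 473 mL × 0.140625 mg/mL = 66.51562 mg
Stage 2: 95 mL/hr × 7.1 hr = 674.5 mL → 674.5 mL × 0.140625 mg/mL = 94.85156 mg
Total = 66.51562 + 94.85156 = 161.3672 mg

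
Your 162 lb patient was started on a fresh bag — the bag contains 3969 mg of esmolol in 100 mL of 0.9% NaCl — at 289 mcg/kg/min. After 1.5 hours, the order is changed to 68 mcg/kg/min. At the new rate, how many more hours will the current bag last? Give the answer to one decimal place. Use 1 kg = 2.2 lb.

6.8 hours

Initial rate:
Weight = 162 lb ÷ 2.2 lb/kg = 73.63636 kg
Dose = 289 mcg/kg/min × 73.63636 kg = 21280.91 mcg/min
21280.91 mcg/min × 60 min/hr = 1276855 mcg/hr
Concentration = 3969 mg ÷ 100 mL = 39.69 mg/mL = 39690 mcg/mL
Rate = 1276855 mcg/hr ÷ 39690 mcg/mL = 32.17069 mL/hr
Volume infused so far = 32.17069 mL/hr × 1.5 hr = 48.25603 mL
Volume remaining = 100 − 48.25603 = 51.74397 mL
New rate:
Dose = 68 mcg/kg/min × 73.63636 kg = 5007.273 mcg/min
5007.273 mcg/min × 60 min/hr = 300436.4 mcg/hr
Rate = 300436.4 mcg/hr ÷ 39690 mcg/mL = 7.569573 mL/hr
Time remaining = 51.74397 mL ÷ 7.569573 mL/hr = 6.835784 hr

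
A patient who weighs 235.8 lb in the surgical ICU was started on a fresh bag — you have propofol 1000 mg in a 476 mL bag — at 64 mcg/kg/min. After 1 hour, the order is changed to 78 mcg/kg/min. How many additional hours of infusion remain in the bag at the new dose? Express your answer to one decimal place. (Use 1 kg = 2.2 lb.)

1.2 hours

Initial rate:
Weight = 235.8 lb ÷ 2.2 lb/kg = 107.1818 kg
Dose = 64 mcg/kg/min × 107.1818 kg = 6859.636 mcg/min
6859.636 mcg/min × 60 min/hr = 411578.2 mcg/hr
Concentration = 1000 mg ÷ 476 mL = 2.10084 mg/mL = 2100.84 mcg/mL
Rate = 411578.2 mcg/hr ÷ 2100.84 mcg/mL = 195.9112 mL/hr
Volume infused so far = 195.9112 mL/hr × 1 hr = 195.9112 mL
Volume remaining = 476 − 195.9112 = 280.0888 mL
New rate:
Dose = 78 mcg/kg/min × 107.1818 kg = 8360.182 mcg/min
8360.182 mcg/min × 60 min/hr = 501610.9 mcg/hr
Rate = 501610.9 mcg/hr ÷ 2100.84 mcg/mL = 238.7668 mL/hr
Time remaining = 280.0888 mL ÷ 238.7668 mL/hr = 1.173064 hr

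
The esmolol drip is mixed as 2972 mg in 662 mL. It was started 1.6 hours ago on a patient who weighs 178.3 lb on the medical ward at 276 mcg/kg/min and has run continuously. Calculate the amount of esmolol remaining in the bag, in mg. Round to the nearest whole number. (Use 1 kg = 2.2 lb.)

Weight = 178.3 lb ÷ 2.2 lb/kg = 81.04545 kg
Dose = 276 mcg/kg/min × 81.04545 kg = 22368.55 mcg/min
22368.55 mcg/min × 60 min/hr = 1342113 mcg/hr
Concentration = 2972 mg ÷ 662 mL = 4.489426 mg/mL = 4489.426 mcg/mL
Rate = 1342113 mcg/hr ÷ 4489.426 mcg/mL = 298.9497 mL/hr
Volume infused = 298.9497 mL/hr × 1.6 hr = 478.3196 mL
Volume remaining = 662 − 478.3196 = 183.6804 mL
Drug remaining = 183.6804 mL × 4489.426 mcg/mL = 824619.6 mcg = 824.6196 mg

825 mg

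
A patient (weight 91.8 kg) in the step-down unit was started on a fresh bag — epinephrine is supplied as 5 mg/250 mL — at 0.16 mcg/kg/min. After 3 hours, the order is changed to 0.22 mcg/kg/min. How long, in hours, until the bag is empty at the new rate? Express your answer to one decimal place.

1.9 hours

Initial rate:
Dose = 0.16 mcg/kg/min × 91.8 kg = 14.688 mcg/min
14.688 mcg/min × 60 min/hr = 881.28 mcg/hr
Concentration = 5 mg ÷ 250 mL = 0.02 mg/mL = 20 mcg/mL
Rate = 881.28 mcg/hr ÷ 20 mcg/mL = 44.064 mL/hr
Volume infused so far = 44.064 mL/hr × 3 hr = 132.192 mL
Volume remaining = 250 − 132.192 = 117.808 mL
New rate:
Dose = 0.22 mcg/kg/min × 91.8 kg = 20.196 mcg/min
20.196 mcg/min × 60 min/hr = 1211.76 mcg/hr
Rate = 1211.76 mcg/hr ÷ 20 mcg/mL = 60.588 mL/hr
Time remaining = 117.808 mL ÷ 60.588 mL/hr = 1.944411 hr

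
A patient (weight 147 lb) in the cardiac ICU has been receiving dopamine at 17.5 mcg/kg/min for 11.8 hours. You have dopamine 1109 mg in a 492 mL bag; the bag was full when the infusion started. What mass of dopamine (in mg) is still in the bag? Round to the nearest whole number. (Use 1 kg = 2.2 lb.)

Weight = 147 lb ÷ 2.2 lb/kg = 66.81818 kg
Dose = 17.5 mcg/kg/min × 66.81818 kg = 1169.318 mcg/min
1169.318 mcg/min × 60 min/hr = 70159.09 mcg/hr
Concentration = 1109 mg ÷ 492 mL = 2.254065 mg/mL = 2254.065 mcg/mL
Rate = 70159.09 mcg/hr ÷ 2254.065 mcg/mL = 31.12558 mL/hr
Volume infused = 31.12558 mL/hr × 11.8 hr = 367.2819 mL
Volume remaining = 492 − 367.2819 = 124.7181 mL
Drug remaining = 124.7181 mL × 2254.065 mcg/mL = 281122.7 mcg = 281.1227 mg

281 mg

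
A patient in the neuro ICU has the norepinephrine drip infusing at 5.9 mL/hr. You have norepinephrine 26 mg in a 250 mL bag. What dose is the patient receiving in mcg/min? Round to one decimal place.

Concentration = 26 mg ÷ 250 mL = 0.104 mg/mL = 104 mcg/mL
Drug rate = 5.9 mL/hr × 104 mcg/mL = 613.6 mcg/hr
613.6 mcg/hr ÷ 60 min/hr = 10.22667 mcg/min

10.2 mcg/min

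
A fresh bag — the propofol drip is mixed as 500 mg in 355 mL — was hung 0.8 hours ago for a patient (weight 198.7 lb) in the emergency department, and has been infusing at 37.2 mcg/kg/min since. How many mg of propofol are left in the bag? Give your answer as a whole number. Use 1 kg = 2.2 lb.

Weight = 198.7 lb ÷ 2.2 lb/kg = 90.31818 kg
Dose = 37.2 mcg/kg/min × 90.31818 kg = 3359.836 mcg/min
3359.836 mcg/min × 60 min/hr = 201590.2 mcg/hr
Concentration = 500 mg ÷ 355 mL = 1.408451 mg/mL = 1408.451 mcg/mL
Rate = 201590.2 mcg/hr ÷ 1408.451 mcg/mL = 143.129 mL/hr
Volume infused = 143.129 mL/hr × 0.8 hr = 114.5032 mL
Volume remaining = 355 − 114.5032 = 240.4968 mL
Drug remaining = 240.4968 mL × 1408.451 mcg/mL = 338727.9 mcg = 338.7279 mg

339 mg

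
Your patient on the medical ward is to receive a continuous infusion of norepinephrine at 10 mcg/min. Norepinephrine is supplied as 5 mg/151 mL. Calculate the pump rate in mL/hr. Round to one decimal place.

10 mcg/min × 60 min/hr = 600 mcg/hr
Concentration = 5 mg ÷ 151 mL = 0.03311258 mg/mL = 33.11258 mcg/mL
Rate = 600 mcg/hr ÷ 33.11258 mcg/mL = 18.12 mL/hr

18.1 mL/hr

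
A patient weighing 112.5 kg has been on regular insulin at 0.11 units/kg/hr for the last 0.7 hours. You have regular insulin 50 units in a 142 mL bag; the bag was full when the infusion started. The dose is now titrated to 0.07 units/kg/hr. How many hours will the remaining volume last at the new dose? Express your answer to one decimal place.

5.2 hours

Initial rate:
Dose = 0.11 units/kg/hr × 112.5 kg = 12.375 units/hr
Concentration = 50 units ÷ 142 mL = 0.3521127 units/mL
Rate = 12.375 units/hr ÷ 0.3521127 units/mL = 35.145 mL/hr
Volume infused so far = 35.145 mL/hr × 0.7 hr = 24.6015 mL
Volume remaining = 142 − 24.6015 = 117.3985 mL
New rate:
Dose = 0.07 units/kg/hr × 112.5 kg = 7.875 units/hr
Rate = 7.875 units/hr ÷ 0.3521127 units/mL = 22.365 mL/hr
Time remaining = 117.3985 mL ÷ 22.365 mL/hr = 5.249206 hr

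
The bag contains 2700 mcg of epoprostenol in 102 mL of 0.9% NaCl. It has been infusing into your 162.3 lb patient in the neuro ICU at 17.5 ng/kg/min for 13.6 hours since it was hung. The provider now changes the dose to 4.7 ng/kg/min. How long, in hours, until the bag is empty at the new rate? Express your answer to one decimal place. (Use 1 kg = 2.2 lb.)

Initial rate:
Weight = 162.3 lb ÷ 2.2 lb/kg = 73.77273 kg
Dose = 17.5 ng/kg/min × 73.77273 kg = 1291.023 ng/min
1291.023 ng/min × 60 min/hr = 77461.36 ng/hr
Concentration = 2700 mcg ÷ 102 mL = 26.47059 mcg/mL = 26470.59 ng/mL
Rate = 77461.36 ng/hr ÷ 26470.59 ng/mL = 2.926318 mL/hr
Volume infused so far = 2.926318 mL/hr × 13.6 hr = 39.79793 mL
Volume remaining = 102 − 39.79793 = 62.20207 mL
New rate:
Dose = 4.7 ng/kg/min × 73.77273 kg = 346.7318 ng/min
346.7318 ng/min × 60 min/hr = 20803.91 ng/hr
Rate = 20803.91 ng/hr ÷ 26470.59 ng/mL = 0.7859255 mL/hr
Time remaining = 62.20207 mL ÷ 0.7859255 mL/hr = 79.145 hr

79.1 hours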